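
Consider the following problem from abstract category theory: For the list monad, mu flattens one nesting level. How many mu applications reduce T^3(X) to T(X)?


Each application of mu: T^2 -> T removes one layer of nesting.
Starting at depth 3 (i.e., T^3(X)), we need to reach T(X).
Number of mu applications = 3 - 1 = 2

2


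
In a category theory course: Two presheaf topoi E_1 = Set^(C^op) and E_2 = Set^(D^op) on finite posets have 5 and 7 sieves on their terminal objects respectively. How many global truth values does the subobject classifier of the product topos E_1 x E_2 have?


In a product of presheaf topoi E_1 x E_2, the subobject classifier
is Omega = Omega_1 x Omega_2 (componentwise), so
|Omega(top)| = |Omega_1(top_1)| * |Omega_2(top_2)|.
= 5 * 7 = 35.

35


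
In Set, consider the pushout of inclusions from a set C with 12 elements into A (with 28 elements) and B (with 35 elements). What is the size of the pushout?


The pushout A +_C B identifies the images of C in A and B.
|A +_C B| = |A| + |B| - |C| (for injections).
= 28 + 35 - 12 = 51

51


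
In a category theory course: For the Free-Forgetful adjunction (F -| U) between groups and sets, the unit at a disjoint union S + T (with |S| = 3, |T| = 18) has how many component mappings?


The unit eta_X: X -> U(F(X)) of the Free-Forgetful adjunction
maps each element of X to a generator of F(X). For X = S + T (disjoint
union in Set), |S + T| = |S| + |T|.
Total mappings = 3 + 18 = 21.

21


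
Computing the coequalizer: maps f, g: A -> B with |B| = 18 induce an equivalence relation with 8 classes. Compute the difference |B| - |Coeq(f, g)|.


The coequalizer Coeq(f, g) = B / ~ has one element per equivalence class.
|B| = 18, |Coeq(f, g)| = 8.
|B| - |Coeq(f, g)| = 18 - 8 = 10.

10


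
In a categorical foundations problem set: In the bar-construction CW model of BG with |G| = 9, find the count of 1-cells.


In the bar-construction CW model of BG, the n-cells are indexed by
n-tuples [g_1|...|g_n] of non-identity elements of G (degenerate
simplices with some g_i = e do not contribute cells), so there are
(|G| - 1)^n n-cells.
For dim = 1 with |G| = 9:
cells = (9 - 1)^1 = 8^1 = 8

8


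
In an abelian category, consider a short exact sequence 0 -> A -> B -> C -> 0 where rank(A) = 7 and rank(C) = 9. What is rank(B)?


For a short exact sequence 0 -> A -> B -> C -> 0,
rank is additive: rank(B) = rank(A) + rank(C).
rank(B) = 7 + 9 = 16

16


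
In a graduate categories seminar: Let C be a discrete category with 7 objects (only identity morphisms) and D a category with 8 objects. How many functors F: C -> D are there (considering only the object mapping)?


A functor from a discrete category C to D is determined by
where each object maps. Each of the 7 objects of C can map
to any of the 8 objects of D independently.
Number of functors = 8^7 = 2097152

2097152


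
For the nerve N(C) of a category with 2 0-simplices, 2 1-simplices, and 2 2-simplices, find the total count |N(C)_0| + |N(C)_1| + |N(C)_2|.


The 2-skeleton of the nerve N(C) consists of simplices in dimensions 0, 1, 2:
  |N(C)_0| = 2 (objects)
  |N(C)_1| = 2 (morphisms)
  |N(C)_2| = 2 (composable pairs)
Total = 2 + 2 + 2 = 6

6


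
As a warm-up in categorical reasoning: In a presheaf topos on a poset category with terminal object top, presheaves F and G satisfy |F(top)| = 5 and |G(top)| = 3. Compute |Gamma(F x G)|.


Global sections of a presheaf on a poset with terminal top satisfy
Gamma(H) ~ H(top). Presheaves admit pointwise products, so
(F x G)(top) = F(top) x G(top) (Cartesian product).
|Gamma(F x G)| = |F(top)| * |G(top)| = 5 * 3 = 15.

15


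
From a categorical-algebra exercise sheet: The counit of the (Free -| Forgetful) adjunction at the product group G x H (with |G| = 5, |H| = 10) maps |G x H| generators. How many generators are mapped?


The counit epsilon_K: F(U(K)) -> K of the Free-Forgetful adjunction
maps |K| generators of F(U(K)) into K. For K = G x H (the product group),
|G x H| = |G| * |H|.
Total generators mapped = 5 * 10 = 50.

50


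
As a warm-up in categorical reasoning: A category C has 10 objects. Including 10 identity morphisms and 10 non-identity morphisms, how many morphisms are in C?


Each object has an identity morphism, giving 10 identities.
Adding the 10 non-identity morphisms:
Total = 10 + 10 = 20

20


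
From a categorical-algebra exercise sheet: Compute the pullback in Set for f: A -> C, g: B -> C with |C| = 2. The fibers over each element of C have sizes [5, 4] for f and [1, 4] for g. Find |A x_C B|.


The pullback A x_C B consists of pairs (a, b) with f(a) = g(b).
For each element c in C, the fiber product has |f^-1(c)| * |g^-1(c)| elements.
Summing over C: 5 * 1 + 4 * 4
= 5 + 16 = 21

21


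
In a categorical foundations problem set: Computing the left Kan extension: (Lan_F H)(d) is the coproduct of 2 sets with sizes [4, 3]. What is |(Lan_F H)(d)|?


Pointwise, the left Kan extension (Lan_F H)(d) is the colimit, indexed
by the comma category (F downarrow d), of H composed with the
projection (F downarrow d) -> C. Here that colimit is given
as a coproduct (disjoint union) of sets, so its cardinality is the
sum of the sizes of the summands.
Coproduct of sets with sizes: 4 + 3
= 7

7


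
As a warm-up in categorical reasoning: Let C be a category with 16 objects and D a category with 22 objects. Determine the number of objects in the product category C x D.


The product category C x D has objects that are pairs (c, d).
Number of pairs = |Ob(C)| * |Ob(D)| = 16 * 22 = 352

352


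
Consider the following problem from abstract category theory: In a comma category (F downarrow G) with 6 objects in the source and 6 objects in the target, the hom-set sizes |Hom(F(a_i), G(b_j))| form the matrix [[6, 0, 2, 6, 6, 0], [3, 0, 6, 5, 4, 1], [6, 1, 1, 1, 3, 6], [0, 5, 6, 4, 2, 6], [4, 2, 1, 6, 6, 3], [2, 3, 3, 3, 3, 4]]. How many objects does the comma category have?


Objects of (F downarrow G) are triples (a, b, h: F(a)->G(b)).
The count equals the sum of all entries in the hom-matrix.
sum(row 0) = 20
sum(row 1) = 19
sum(row 2) = 18
sum(row 3) = 23
sum(row 4) = 22
sum(row 5) = 18
Grand total = 120

120


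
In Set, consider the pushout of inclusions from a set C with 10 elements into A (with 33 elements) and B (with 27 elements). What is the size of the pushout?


The pushout A +_C B identifies the images of C in A and B.
|A +_C B| = |A| + |B| - |C| (for injections).
= 33 + 27 - 10 = 50

50


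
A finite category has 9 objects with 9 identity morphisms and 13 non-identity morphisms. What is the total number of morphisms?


Each object has an identity morphism, giving 9 identities.
Adding the 13 non-identity morphisms:
Total = 9 + 13 = 22

22


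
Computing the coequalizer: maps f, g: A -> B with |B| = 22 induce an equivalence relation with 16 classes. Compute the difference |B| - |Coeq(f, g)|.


The coequalizer Coeq(f, g) = B / ~ has one element per equivalence class.
|B| = 22, |Coeq(f, g)| = 16.
|B| - |Coeq(f, g)| = 22 - 16 = 6.

6


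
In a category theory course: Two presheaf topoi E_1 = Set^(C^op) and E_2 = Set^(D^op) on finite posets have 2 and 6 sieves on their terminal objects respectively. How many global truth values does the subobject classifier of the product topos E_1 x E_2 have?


In a product of presheaf topoi E_1 x E_2, the subobject classifier
is Omega = Omega_1 x Omega_2 (componentwise), so
|Omega(top)| = |Omega_1(top_1)| * |Omega_2(top_2)|.
= 2 * 6 = 12.

12


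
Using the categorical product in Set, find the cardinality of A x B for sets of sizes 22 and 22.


In Set, the product A x B is the Cartesian product.
By the universal property, |A x B| = |A| * |B|.
|A x B| = 22 * 22 = 484

484


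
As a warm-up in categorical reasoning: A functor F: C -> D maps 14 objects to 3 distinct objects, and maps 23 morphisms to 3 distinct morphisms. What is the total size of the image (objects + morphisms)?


The image of F consists of distinct objects and distinct morphisms.
|Im(F)| on objects = 3
|Im(F)| on morphisms = 3
Total image cardinality = 3 + 3 = 6

6


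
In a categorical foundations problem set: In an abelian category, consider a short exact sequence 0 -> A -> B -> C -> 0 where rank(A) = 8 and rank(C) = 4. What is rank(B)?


For a short exact sequence 0 -> A -> B -> C -> 0,
rank is additive: rank(B) = rank(A) + rank(C).
rank(B) = 8 + 4 = 12

12


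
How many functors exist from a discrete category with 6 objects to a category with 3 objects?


A functor from a discrete category C to D is determined by
where each object maps. Each of the 6 objects of C can map
to any of the 3 objects of D independently.
Number of functors = 3^6 = 729

729


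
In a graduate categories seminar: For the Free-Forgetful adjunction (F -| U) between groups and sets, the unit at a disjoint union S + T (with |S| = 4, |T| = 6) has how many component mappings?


The unit eta_X: X -> U(F(X)) of the Free-Forgetful adjunction
maps each element of X to a generator of F(X). For X = S + T (disjoint
union in Set), |S + T| = |S| + |T|.
Total mappings = 4 + 6 = 10.

10


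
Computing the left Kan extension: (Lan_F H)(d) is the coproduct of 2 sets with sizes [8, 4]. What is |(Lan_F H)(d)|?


Pointwise, the left Kan extension (Lan_F H)(d) is the colimit, indexed
by the comma category (F downarrow d), of H composed with the
projection (F downarrow d) -> C. Here that colimit is given
as a coproduct (disjoint union) of sets, so its cardinality is the
sum of the sizes of the summands.
Coproduct of sets with sizes: 8 + 4
= 12

12


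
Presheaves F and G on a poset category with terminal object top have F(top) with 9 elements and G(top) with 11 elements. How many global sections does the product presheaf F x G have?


Global sections of a presheaf on a poset with terminal top satisfy
Gamma(H) ~ H(top). Presheaves admit pointwise products, so
(F x G)(top) = F(top) x G(top) (Cartesian product).
|Gamma(F x G)| = |F(top)| * |G(top)| = 9 * 11 = 99.

99


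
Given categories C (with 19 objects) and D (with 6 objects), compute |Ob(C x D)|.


The product category C x D has objects that are pairs (c, d).
Number of pairs = |Ob(C)| * |Ob(D)| = 19 * 6 = 114

114


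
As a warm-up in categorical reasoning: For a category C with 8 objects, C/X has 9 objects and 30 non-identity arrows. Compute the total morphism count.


In the slice category C/X, objects are morphisms to X.
Identity morphisms: 9 (one per object of C/X).
Non-identity morphisms: 30.
Total = 9 + 30 = 39

39


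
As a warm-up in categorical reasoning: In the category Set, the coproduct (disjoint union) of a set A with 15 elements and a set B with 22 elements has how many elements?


In Set, the coproduct A + B is the disjoint union.
|A + B| = |A| + |B| = 15 + 22 = 37

37


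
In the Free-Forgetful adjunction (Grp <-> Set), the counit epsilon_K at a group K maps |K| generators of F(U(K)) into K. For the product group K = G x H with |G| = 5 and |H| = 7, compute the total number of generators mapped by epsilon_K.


The counit epsilon_K: F(U(K)) -> K of the Free-Forgetful adjunction
maps |K| generators of F(U(K)) into K. For K = G x H (the product group),
|G x H| = |G| * |H|.
Total generators mapped = 5 * 7 = 35.

35


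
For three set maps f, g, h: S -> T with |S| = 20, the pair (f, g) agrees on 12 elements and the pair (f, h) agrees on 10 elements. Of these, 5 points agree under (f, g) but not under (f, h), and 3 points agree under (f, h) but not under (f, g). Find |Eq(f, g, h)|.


Eq(f, g, h) is the triple-agreement set: points in S where all three
maps take the same value. Using inclusion-exclusion on the pairwise data:
Pair (f, g) agrees on 12 points; pair (f, h) on 10 points.
Points agreeing under (f, g) but not (f, h) = 5; under (f, h) but not (f, g) = 3.
Triple-agreement = agreement-in-(f, g) minus points that agree under (f, g) but not (f, h):
|Eq(f, g, h)| = 12 - 5 = 7
(cross-check via (f, h): 10 - 3 = 7.)

7


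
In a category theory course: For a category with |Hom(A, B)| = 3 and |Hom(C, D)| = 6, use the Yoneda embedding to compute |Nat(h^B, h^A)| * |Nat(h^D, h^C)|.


By the Yoneda lemma, Nat(h^B, h^A) is isomorphic to Hom(A, B),
so |Nat(h^B, h^A)| = |Hom(A, B)| and |Nat(h^D, h^C)| = |Hom(C, D)|.
|Hom(A, B)| = 3, |Hom(C, D)| = 6.
|Nat(h^B, h^A) x Nat(h^D, h^C)| = 3 * 6 = 18

18


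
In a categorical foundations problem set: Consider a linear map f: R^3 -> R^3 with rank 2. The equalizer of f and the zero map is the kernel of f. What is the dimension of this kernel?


The equalizer of f and the zero map is ker(f).
By the rank-nullity theorem: dim(ker(f)) = dim(domain) - rank(f).
dim(ker(f)) = 3 - 2 = 1

1


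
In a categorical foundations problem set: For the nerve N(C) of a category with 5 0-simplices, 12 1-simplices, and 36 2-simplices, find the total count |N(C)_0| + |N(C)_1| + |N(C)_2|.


The 2-skeleton of the nerve N(C) consists of simplices in dimensions 0, 1, 2:
  |N(C)_0| = 5 (objects)
  |N(C)_1| = 12 (morphisms)
  |N(C)_2| = 36 (composable pairs)
Total = 5 + 12 + 36 = 53

53


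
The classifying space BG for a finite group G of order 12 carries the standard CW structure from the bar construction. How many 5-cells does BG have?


In the bar-construction CW model of BG, the n-cells are indexed by
n-tuples [g_1|...|g_n] of non-identity elements of G (degenerate
simplices with some g_i = e do not contribute cells), so there are
(|G| - 1)^n n-cells.
For dim = 5 with |G| = 12:
cells = (12 - 1)^5 = 11^5 = 161051

161051


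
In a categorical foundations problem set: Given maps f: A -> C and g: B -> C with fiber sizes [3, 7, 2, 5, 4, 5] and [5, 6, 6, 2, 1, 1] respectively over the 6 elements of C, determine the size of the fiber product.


The pullback A x_C B consists of pairs (a, b) with f(a) = g(b).
For each element c in C, the fiber product has |f^-1(c)| * |g^-1(c)| elements.
Summing over C: 3 * 5 + 7 * 6 + 2 * 6 + 5 * 2 + 4 * 1 + 5 * 1
= 15 + 42 + 12 + 10 + 4 + 5 = 88

88


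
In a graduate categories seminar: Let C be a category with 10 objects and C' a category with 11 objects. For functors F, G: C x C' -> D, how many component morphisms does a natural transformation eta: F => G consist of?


A natural transformation eta: F => G assigns one component morphism per
object of the domain category.
The domain is the product category C x C', so
|Ob(C x C')| = |Ob(C)| * |Ob(C')| = 10 * 11 = 110.
Therefore eta has 110 component morphisms.

110


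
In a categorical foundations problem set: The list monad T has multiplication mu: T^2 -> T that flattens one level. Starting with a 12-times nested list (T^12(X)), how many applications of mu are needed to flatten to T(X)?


Each application of mu: T^2 -> T removes one layer of nesting.
Starting at depth 12 (i.e., T^12(X)), we need to reach T(X).
Number of mu applications = 12 - 1 = 11

11


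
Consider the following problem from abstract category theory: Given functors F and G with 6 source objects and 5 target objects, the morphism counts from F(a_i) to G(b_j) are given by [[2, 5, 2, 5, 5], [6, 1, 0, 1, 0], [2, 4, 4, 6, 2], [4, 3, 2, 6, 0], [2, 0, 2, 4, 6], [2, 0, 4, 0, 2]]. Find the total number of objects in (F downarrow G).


Objects of (F downarrow G) are triples (a, b, h: F(a)->G(b)).
The count equals the sum of all entries in the hom-matrix.
sum(row 0) = 19
sum(row 1) = 8
sum(row 2) = 18
sum(row 3) = 15
sum(row 4) = 14
sum(row 5) = 8
Grand total = 82

82


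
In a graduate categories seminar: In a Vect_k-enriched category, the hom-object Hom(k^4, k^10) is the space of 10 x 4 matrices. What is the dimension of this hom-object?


In Vect-enriched categories, Hom(k^n, k^m) is the space of m x n matrices.
dim(Hom(k^4, k^10)) = 10 * 4 = 40

40


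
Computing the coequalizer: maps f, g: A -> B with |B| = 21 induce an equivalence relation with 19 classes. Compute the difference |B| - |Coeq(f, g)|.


The coequalizer Coeq(f, g) = B / ~ has one element per equivalence class.
|B| = 21, |Coeq(f, g)| = 19.
|B| - |Coeq(f, g)| = 21 - 19 = 2.

2


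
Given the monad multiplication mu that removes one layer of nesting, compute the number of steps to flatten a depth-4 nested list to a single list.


Each application of mu: T^2 -> T removes one layer of nesting.
Starting at depth 4 (i.e., T^4(X)), we need to reach T(X).
Number of mu applications = 4 - 1 = 3

3


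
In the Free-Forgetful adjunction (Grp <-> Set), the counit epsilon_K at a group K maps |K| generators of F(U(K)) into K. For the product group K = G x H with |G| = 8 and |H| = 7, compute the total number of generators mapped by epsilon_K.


The counit epsilon_K: F(U(K)) -> K of the Free-Forgetful adjunction
maps |K| generators of F(U(K)) into K. For K = G x H (the product group),
|G x H| = |G| * |H|.
Total generators mapped = 8 * 7 = 56.

56


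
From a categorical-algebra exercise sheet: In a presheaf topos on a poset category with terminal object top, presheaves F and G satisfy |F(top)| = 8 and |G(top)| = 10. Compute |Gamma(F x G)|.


Global sections of a presheaf on a poset with terminal top satisfy
Gamma(H) ~ H(top). Presheaves admit pointwise products, so
(F x G)(top) = F(top) x G(top) (Cartesian product).
|Gamma(F x G)| = |F(top)| * |G(top)| = 8 * 10 = 80.

80


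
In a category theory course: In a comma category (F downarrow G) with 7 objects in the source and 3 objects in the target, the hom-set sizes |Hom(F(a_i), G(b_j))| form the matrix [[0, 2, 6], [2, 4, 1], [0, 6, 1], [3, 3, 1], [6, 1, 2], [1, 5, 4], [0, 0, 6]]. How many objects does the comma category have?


Objects of (F downarrow G) are triples (a, b, h: F(a)->G(b)).
The count equals the sum of all entries in the hom-matrix.
sum(row 0) = 8
sum(row 1) = 7
sum(row 2) = 7
sum(row 3) = 7
sum(row 4) = 9
sum(row 5) = 10
sum(row 6) = 6
Grand total = 54

54


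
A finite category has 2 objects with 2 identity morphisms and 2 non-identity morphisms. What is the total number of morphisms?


Each object has an identity morphism, giving 2 identities.
Adding the 2 non-identity morphisms:
Total = 2 + 2 = 4

4


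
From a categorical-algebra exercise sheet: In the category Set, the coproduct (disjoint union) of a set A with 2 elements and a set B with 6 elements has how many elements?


In Set, the coproduct A + B is the disjoint union.
|A + B| = |A| + |B| = 2 + 6 = 8

8


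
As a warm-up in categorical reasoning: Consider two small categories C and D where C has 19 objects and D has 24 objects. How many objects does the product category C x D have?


The product category C x D has objects that are pairs (c, d).
Number of pairs = |Ob(C)| * |Ob(D)| = 19 * 24 = 456

456


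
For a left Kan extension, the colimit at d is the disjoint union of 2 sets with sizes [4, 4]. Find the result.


Pointwise, the left Kan extension (Lan_F H)(d) is the colimit, indexed
by the comma category (F downarrow d), of H composed with the
projection (F downarrow d) -> C. Here that colimit is given
as a coproduct (disjoint union) of sets, so its cardinality is the
sum of the sizes of the summands.
Coproduct of sets with sizes: 4 + 4
= 8

8


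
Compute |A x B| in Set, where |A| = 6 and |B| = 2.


In Set, the product A x B is the Cartesian product.
By the universal property, |A x B| = |A| * |B|.
|A x B| = 6 * 2 = 12

12


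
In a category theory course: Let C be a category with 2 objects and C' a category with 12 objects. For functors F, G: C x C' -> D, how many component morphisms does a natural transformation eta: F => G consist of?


A natural transformation eta: F => G assigns one component morphism per
object of the domain category.
The domain is the product category C x C', so
|Ob(C x C')| = |Ob(C)| * |Ob(C')| = 2 * 12 = 24.
Therefore eta has 24 component morphisms.

24


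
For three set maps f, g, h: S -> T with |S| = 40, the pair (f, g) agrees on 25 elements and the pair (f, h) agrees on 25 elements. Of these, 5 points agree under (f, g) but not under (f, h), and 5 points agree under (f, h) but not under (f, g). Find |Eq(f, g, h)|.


Eq(f, g, h) is the triple-agreement set: points in S where all three
maps take the same value. Using inclusion-exclusion on the pairwise data:
Pair (f, g) agrees on 25 points; pair (f, h) on 25 points.
Points agreeing under (f, g) but not (f, h) = 5; under (f, h) but not (f, g) = 5.
Triple-agreement = agreement-in-(f, g) minus points that agree under (f, g) but not (f, h):
|Eq(f, g, h)| = 25 - 5 = 20
(cross-check via (f, h): 25 - 5 = 20.)

20


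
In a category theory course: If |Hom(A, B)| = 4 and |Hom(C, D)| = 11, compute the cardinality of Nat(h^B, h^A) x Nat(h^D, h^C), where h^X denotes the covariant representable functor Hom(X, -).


By the Yoneda lemma, Nat(h^B, h^A) is isomorphic to Hom(A, B),
so |Nat(h^B, h^A)| = |Hom(A, B)| and |Nat(h^D, h^C)| = |Hom(C, D)|.
|Hom(A, B)| = 4, |Hom(C, D)| = 11.
|Nat(h^B, h^A) x Nat(h^D, h^C)| = 4 * 11 = 44

44


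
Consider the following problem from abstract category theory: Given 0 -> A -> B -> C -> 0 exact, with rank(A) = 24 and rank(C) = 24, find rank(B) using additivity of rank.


For a short exact sequence 0 -> A -> B -> C -> 0,
rank is additive: rank(B) = rank(A) + rank(C).
rank(B) = 24 + 24 = 48

48


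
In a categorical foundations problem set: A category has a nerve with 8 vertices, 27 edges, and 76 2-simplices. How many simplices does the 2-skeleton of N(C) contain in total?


The 2-skeleton of the nerve N(C) consists of simplices in dimensions 0, 1, 2:
  |N(C)_0| = 8 (objects)
  |N(C)_1| = 27 (morphisms)
  |N(C)_2| = 76 (composable pairs)
Total = 8 + 27 + 76 = 111

111


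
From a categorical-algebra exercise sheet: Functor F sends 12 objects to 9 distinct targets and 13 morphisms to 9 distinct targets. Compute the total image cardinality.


The image of F consists of distinct objects and distinct morphisms.
|Im(F)| on objects = 9
|Im(F)| on morphisms = 9
Total image cardinality = 9 + 9 = 18

18


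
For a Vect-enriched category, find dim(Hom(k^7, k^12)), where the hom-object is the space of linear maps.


In Vect-enriched categories, Hom(k^n, k^m) is the space of m x n matrices.
dim(Hom(k^7, k^12)) = 12 * 7 = 84

84


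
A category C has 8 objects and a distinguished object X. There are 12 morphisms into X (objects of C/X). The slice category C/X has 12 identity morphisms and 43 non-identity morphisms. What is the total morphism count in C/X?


In the slice category C/X, objects are morphisms to X.
Identity morphisms: 12 (one per object of C/X).
Non-identity morphisms: 43.
Total = 12 + 43 = 55

55


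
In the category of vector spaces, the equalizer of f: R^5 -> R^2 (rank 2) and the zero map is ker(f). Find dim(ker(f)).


The equalizer of f and the zero map is ker(f).
By the rank-nullity theorem: dim(ker(f)) = dim(domain) - rank(f).
dim(ker(f)) = 5 - 2 = 3

3


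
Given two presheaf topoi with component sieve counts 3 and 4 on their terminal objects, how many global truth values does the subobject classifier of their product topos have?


In a product of presheaf topoi E_1 x E_2, the subobject classifier
is Omega = Omega_1 x Omega_2 (componentwise), so
|Omega(top)| = |Omega_1(top_1)| * |Omega_2(top_2)|.
= 3 * 4 = 12.

12


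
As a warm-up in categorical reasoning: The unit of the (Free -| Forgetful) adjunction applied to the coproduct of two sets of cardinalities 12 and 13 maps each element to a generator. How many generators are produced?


The unit eta_X: X -> U(F(X)) of the Free-Forgetful adjunction
maps each element of X to a generator of F(X). For X = S + T (disjoint
union in Set), |S + T| = |S| + |T|.
Total mappings = 12 + 13 = 25.

25


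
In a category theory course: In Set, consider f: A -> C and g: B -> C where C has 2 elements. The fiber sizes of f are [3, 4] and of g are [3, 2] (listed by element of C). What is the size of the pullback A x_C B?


The pullback A x_C B consists of pairs (a, b) with f(a) = g(b).
For each element c in C, the fiber product has |f^-1(c)| * |g^-1(c)| elements.
Summing over C: 3 * 3 + 4 * 2
= 9 + 8 = 17

17


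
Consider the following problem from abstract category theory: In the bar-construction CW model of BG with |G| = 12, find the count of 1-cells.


In the bar-construction CW model of BG, the n-cells are indexed by
n-tuples [g_1|...|g_n] of non-identity elements of G (degenerate
simplices with some g_i = e do not contribute cells), so there are
(|G| - 1)^n n-cells.
For dim = 1 with |G| = 12:
cells = (12 - 1)^1 = 11^1 = 11

11


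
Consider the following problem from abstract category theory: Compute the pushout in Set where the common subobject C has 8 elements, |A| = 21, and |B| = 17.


The pushout A +_C B identifies the images of C in A and B.
|A +_C B| = |A| + |B| - |C| (for injections).
= 21 + 17 - 8 = 30

30


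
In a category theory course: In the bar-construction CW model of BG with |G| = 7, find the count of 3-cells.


In the bar-construction CW model of BG, the n-cells are indexed by
n-tuples [g_1|...|g_n] of non-identity elements of G (degenerate
simplices with some g_i = e do not contribute cells), so there are
(|G| - 1)^n n-cells.
For dim = 3 with |G| = 7:
cells = (7 - 1)^3 = 6^3 = 216

216


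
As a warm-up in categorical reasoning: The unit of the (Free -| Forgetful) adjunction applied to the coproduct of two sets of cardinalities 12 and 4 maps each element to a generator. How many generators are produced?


The unit eta_X: X -> U(F(X)) of the Free-Forgetful adjunction
maps each element of X to a generator of F(X). For X = S + T (disjoint
union in Set), |S + T| = |S| + |T|.
Total mappings = 12 + 4 = 16.

16


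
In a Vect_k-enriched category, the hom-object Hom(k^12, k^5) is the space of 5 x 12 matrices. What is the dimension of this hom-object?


In Vect-enriched categories, Hom(k^n, k^m) is the space of m x n matrices.
dim(Hom(k^12, k^5)) = 5 * 12 = 60

60


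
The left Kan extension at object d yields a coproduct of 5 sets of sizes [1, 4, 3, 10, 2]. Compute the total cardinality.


Pointwise, the left Kan extension (Lan_F H)(d) is the colimit, indexed
by the comma category (F downarrow d), of H composed with the
projection (F downarrow d) -> C. Here that colimit is given
as a coproduct (disjoint union) of sets, so its cardinality is the
sum of the sizes of the summands.
Coproduct of sets with sizes: 1 + 4 + 3 + 10 + 2
= 20

20


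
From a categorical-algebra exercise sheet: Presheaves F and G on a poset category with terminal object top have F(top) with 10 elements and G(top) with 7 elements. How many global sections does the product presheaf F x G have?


Global sections of a presheaf on a poset with terminal top satisfy
Gamma(H) ~ H(top). Presheaves admit pointwise products, so
(F x G)(top) = F(top) x G(top) (Cartesian product).
|Gamma(F x G)| = |F(top)| * |G(top)| = 10 * 7 = 70.

70


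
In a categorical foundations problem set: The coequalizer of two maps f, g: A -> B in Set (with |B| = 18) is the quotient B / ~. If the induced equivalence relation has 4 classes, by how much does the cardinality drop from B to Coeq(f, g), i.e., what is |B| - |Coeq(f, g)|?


The coequalizer Coeq(f, g) = B / ~ has one element per equivalence class.
|B| = 18, |Coeq(f, g)| = 4.
|B| - |Coeq(f, g)| = 18 - 4 = 14.

14


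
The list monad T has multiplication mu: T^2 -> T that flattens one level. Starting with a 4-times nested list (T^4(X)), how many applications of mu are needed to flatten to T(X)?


Each application of mu: T^2 -> T removes one layer of nesting.
Starting at depth 4 (i.e., T^4(X)), we need to reach T(X).
Number of mu applications = 4 - 1 = 3

3


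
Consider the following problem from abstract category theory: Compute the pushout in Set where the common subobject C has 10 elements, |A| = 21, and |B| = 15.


The pushout A +_C B identifies the images of C in A and B.
|A +_C B| = |A| + |B| - |C| (for injections).
= 21 + 15 - 10 = 26

26


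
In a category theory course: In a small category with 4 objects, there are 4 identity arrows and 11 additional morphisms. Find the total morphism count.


Each object has an identity morphism, giving 4 identities.
Adding the 11 non-identity morphisms:
Total = 4 + 11 = 15

15


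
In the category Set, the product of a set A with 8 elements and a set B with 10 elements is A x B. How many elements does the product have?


In Set, the product A x B is the Cartesian product.
By the universal property, |A x B| = |A| * |B|.
|A x B| = 8 * 10 = 80

80


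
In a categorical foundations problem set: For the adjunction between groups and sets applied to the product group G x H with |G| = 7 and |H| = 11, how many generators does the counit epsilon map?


The counit epsilon_K: F(U(K)) -> K of the Free-Forgetful adjunction
maps |K| generators of F(U(K)) into K. For K = G x H (the product group),
|G x H| = |G| * |H|.
Total generators mapped = 7 * 11 = 77.

77


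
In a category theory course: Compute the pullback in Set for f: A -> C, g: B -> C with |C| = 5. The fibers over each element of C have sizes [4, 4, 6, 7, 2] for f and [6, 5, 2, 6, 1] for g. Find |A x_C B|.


The pullback A x_C B consists of pairs (a, b) with f(a) = g(b).
For each element c in C, the fiber product has |f^-1(c)| * |g^-1(c)| elements.
Summing over C: 4 * 6 + 4 * 5 + 6 * 2 + 7 * 6 + 2 * 1
= 24 + 20 + 12 + 42 + 2 = 100

100


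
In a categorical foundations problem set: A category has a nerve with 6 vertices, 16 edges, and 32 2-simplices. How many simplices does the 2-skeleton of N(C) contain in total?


The 2-skeleton of the nerve N(C) consists of simplices in dimensions 0, 1, 2:
  |N(C)_0| = 6 (objects)
  |N(C)_1| = 16 (morphisms)
  |N(C)_2| = 32 (composable pairs)
Total = 6 + 16 + 32 = 54

54


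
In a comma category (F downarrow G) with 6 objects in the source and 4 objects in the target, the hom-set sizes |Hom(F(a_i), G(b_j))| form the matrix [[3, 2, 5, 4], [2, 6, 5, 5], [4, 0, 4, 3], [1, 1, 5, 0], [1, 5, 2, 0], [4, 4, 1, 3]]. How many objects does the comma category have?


Objects of (F downarrow G) are triples (a, b, h: F(a)->G(b)).
The count equals the sum of all entries in the hom-matrix.
sum(row 0) = 14
sum(row 1) = 18
sum(row 2) = 11
sum(row 3) = 7
sum(row 4) = 8
sum(row 5) = 12
Grand total = 70

70


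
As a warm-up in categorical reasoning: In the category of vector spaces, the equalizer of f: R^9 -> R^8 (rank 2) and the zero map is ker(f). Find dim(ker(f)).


The equalizer of f and the zero map is ker(f).
By the rank-nullity theorem: dim(ker(f)) = dim(domain) - rank(f).
dim(ker(f)) = 9 - 2 = 7

7


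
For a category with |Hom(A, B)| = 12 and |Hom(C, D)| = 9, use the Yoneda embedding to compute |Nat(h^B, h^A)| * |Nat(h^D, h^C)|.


By the Yoneda lemma, Nat(h^B, h^A) is isomorphic to Hom(A, B),
so |Nat(h^B, h^A)| = |Hom(A, B)| and |Nat(h^D, h^C)| = |Hom(C, D)|.
|Hom(A, B)| = 12, |Hom(C, D)| = 9.
|Nat(h^B, h^A) x Nat(h^D, h^C)| = 12 * 9 = 108

108


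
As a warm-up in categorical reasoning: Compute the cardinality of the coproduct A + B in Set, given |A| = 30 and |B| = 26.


In Set, the coproduct A + B is the disjoint union.
|A + B| = |A| + |B| = 30 + 26 = 56

56


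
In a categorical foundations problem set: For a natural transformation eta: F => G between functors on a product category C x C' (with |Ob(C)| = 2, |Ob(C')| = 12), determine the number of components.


A natural transformation eta: F => G assigns one component morphism per
object of the domain category.
The domain is the product category C x C', so
|Ob(C x C')| = |Ob(C)| * |Ob(C')| = 2 * 12 = 24.
Therefore eta has 24 component morphisms.

24


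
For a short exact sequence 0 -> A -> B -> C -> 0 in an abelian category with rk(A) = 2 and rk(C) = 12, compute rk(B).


For a short exact sequence 0 -> A -> B -> C -> 0,
rank is additive: rank(B) = rank(A) + rank(C).
rank(B) = 2 + 12 = 14

14


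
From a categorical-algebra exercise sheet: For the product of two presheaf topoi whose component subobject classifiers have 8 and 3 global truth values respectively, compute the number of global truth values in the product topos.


In a product of presheaf topoi E_1 x E_2, the subobject classifier
is Omega = Omega_1 x Omega_2 (componentwise), so
|Omega(top)| = |Omega_1(top_1)| * |Omega_2(top_2)|.
= 8 * 3 = 24.

24


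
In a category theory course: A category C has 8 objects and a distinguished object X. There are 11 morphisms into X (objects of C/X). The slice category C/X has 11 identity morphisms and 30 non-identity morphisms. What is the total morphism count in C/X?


In the slice category C/X, objects are morphisms to X.
Identity morphisms: 11 (one per object of C/X).
Non-identity morphisms: 30.
Total = 11 + 30 = 41

41


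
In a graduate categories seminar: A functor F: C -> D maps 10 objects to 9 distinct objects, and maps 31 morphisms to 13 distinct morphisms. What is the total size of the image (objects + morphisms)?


The image of F consists of distinct objects and distinct morphisms.
|Im(F)| on objects = 9
|Im(F)| on morphisms = 13
Total image cardinality = 9 + 13 = 22

22


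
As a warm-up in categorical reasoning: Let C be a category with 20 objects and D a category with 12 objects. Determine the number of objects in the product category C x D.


The product category C x D has objects that are pairs (c, d).
Number of pairs = |Ob(C)| * |Ob(D)| = 20 * 12 = 240

240


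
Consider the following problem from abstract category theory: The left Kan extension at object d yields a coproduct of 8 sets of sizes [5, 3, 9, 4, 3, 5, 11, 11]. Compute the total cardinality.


Pointwise, the left Kan extension (Lan_F H)(d) is the colimit, indexed
by the comma category (F downarrow d), of H composed with the
projection (F downarrow d) -> C. Here that colimit is given
as a coproduct (disjoint union) of sets, so its cardinality is the
sum of the sizes of the summands.
Coproduct of sets with sizes: 5 + 3 + 9 + 4 + 3 + 5 + 11 + 11
= 51

51


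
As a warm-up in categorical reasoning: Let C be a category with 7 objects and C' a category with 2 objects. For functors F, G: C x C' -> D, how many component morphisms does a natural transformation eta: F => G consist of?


A natural transformation eta: F => G assigns one component morphism per
object of the domain category.
The domain is the product category C x C', so
|Ob(C x C')| = |Ob(C)| * |Ob(C')| = 7 * 2 = 14.
Therefore eta has 14 component morphisms.

14


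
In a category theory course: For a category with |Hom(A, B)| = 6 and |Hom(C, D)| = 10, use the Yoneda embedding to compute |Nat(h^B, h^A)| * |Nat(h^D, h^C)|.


By the Yoneda lemma, Nat(h^B, h^A) is isomorphic to Hom(A, B),
so |Nat(h^B, h^A)| = |Hom(A, B)| and |Nat(h^D, h^C)| = |Hom(C, D)|.
|Hom(A, B)| = 6, |Hom(C, D)| = 10.
|Nat(h^B, h^A) x Nat(h^D, h^C)| = 6 * 10 = 60

60


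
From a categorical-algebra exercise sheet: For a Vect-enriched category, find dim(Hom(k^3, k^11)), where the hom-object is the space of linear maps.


In Vect-enriched categories, Hom(k^n, k^m) is the space of m x n matrices.
dim(Hom(k^3, k^11)) = 11 * 3 = 33

33


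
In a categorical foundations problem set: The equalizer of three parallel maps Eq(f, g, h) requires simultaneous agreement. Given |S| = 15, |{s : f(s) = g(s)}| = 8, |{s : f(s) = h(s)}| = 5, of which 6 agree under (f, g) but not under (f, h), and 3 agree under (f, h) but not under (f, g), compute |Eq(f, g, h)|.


Eq(f, g, h) is the triple-agreement set: points in S where all three
maps take the same value. Using inclusion-exclusion on the pairwise data:
Pair (f, g) agrees on 8 points; pair (f, h) on 5 points.
Points agreeing under (f, g) but not (f, h) = 6; under (f, h) but not (f, g) = 3.
Triple-agreement = agreement-in-(f, g) minus points that agree under (f, g) but not (f, h):
|Eq(f, g, h)| = 8 - 6 = 2
(cross-check via (f, h): 5 - 3 = 2.)

2


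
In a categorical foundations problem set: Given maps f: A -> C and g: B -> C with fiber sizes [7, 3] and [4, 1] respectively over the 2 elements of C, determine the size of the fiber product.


The pullback A x_C B consists of pairs (a, b) with f(a) = g(b).
For each element c in C, the fiber product has |f^-1(c)| * |g^-1(c)| elements.
Summing over C: 7 * 4 + 3 * 1
= 28 + 3 = 31

31


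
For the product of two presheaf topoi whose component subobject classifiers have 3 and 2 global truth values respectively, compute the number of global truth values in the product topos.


In a product of presheaf topoi E_1 x E_2, the subobject classifier
is Omega = Omega_1 x Omega_2 (componentwise), so
|Omega(top)| = |Omega_1(top_1)| * |Omega_2(top_2)|.
= 3 * 2 = 6.

6


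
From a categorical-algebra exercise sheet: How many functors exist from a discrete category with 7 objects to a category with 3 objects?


A functor from a discrete category C to D is determined by
where each object maps. Each of the 7 objects of C can map
to any of the 3 objects of D independently.
Number of functors = 3^7 = 2187

2187


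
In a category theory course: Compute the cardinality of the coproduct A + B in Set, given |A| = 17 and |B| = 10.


In Set, the coproduct A + B is the disjoint union.
|A + B| = |A| + |B| = 17 + 10 = 27

27


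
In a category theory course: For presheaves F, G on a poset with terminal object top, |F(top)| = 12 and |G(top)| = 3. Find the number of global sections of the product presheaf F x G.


Global sections of a presheaf on a poset with terminal top satisfy
Gamma(H) ~ H(top). Presheaves admit pointwise products, so
(F x G)(top) = F(top) x G(top) (Cartesian product).
|Gamma(F x G)| = |F(top)| * |G(top)| = 12 * 3 = 36.

36


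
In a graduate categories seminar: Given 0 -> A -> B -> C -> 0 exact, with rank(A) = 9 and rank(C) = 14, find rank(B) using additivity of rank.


For a short exact sequence 0 -> A -> B -> C -> 0,
rank is additive: rank(B) = rank(A) + rank(C).
rank(B) = 9 + 14 = 23

23


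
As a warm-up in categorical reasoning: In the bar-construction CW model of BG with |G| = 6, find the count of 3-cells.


In the bar-construction CW model of BG, the n-cells are indexed by
n-tuples [g_1|...|g_n] of non-identity elements of G (degenerate
simplices with some g_i = e do not contribute cells), so there are
(|G| - 1)^n n-cells.
For dim = 3 with |G| = 6:
cells = (6 - 1)^3 = 5^3 = 125

125


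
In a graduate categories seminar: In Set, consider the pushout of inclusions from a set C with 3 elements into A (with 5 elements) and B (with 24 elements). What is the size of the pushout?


The pushout A +_C B identifies the images of C in A and B.
|A +_C B| = |A| + |B| - |C| (for injections).
= 5 + 24 - 3 = 26

26


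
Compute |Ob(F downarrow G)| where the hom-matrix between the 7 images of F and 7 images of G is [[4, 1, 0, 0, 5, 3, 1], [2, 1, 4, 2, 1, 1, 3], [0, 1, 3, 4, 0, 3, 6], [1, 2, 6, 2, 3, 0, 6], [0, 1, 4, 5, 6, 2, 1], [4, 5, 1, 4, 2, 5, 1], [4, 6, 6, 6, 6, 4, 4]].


Objects of (F downarrow G) are triples (a, b, h: F(a)->G(b)).
The count equals the sum of all entries in the hom-matrix.
sum(row 0) = 14
sum(row 1) = 14
sum(row 2) = 17
sum(row 3) = 20
sum(row 4) = 19
sum(row 5) = 22
sum(row 6) = 36
Grand total = 142

142


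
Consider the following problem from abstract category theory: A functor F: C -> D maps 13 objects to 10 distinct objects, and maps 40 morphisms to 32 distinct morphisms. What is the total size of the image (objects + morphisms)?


The image of F consists of distinct objects and distinct morphisms.
|Im(F)| on objects = 10
|Im(F)| on morphisms = 32
Total image cardinality = 10 + 32 = 42

42


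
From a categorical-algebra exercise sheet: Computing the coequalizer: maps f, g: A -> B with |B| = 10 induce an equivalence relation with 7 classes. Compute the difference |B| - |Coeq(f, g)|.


The coequalizer Coeq(f, g) = B / ~ has one element per equivalence class.
|B| = 10, |Coeq(f, g)| = 7.
|B| - |Coeq(f, g)| = 10 - 7 = 3.

3


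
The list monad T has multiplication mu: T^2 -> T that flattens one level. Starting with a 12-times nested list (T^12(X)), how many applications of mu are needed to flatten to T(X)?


Each application of mu: T^2 -> T removes one layer of nesting.
Starting at depth 12 (i.e., T^12(X)), we need to reach T(X).
Number of mu applications = 12 - 1 = 11

11
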